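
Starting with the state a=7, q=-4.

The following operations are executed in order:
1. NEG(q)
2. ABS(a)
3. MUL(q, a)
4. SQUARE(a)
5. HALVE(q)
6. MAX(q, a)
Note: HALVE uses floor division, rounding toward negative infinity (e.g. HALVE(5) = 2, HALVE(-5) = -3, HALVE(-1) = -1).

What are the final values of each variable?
{a: 49, q: 49}

Step-by-step execution:
Initial: a=7, q=-4
After step 1 (NEG(q)): a=7, q=4
After step 2 (ABS(a)): a=7, q=4
After step 3 (MUL(q, a)): a=7, q=28
After step 4 (SQUARE(a)): a=49, q=28
After step 5 (HALVE(q)): a=49, q=14
After step 6 (MAX(q, a)): a=49, q=49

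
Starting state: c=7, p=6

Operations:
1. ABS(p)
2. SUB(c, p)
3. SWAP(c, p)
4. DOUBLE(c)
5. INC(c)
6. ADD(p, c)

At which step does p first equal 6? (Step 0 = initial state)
Step 0

Tracing p:
Initial: p = 6 ← first occurrence
After step 1: p = 6
After step 2: p = 6
After step 3: p = 1
After step 4: p = 1
After step 5: p = 1
After step 6: p = 14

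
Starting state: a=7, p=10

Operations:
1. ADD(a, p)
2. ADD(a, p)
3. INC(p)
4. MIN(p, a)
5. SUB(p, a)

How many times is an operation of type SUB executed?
1

Counting SUB operations:
Step 5: SUB(p, a) ← SUB
Total: 1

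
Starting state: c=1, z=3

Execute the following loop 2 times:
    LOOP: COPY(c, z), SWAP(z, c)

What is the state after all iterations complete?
c=3, z=3

Iteration trace:
Start: c=1, z=3
After iteration 1: c=3, z=3
After iteration 2: c=3, z=3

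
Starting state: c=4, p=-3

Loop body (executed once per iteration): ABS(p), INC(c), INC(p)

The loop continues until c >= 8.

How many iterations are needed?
4

Tracing iterations:
Initial: c=4, p=-3
After iteration 1: c=5, p=4
After iteration 2: c=6, p=5
After iteration 3: c=7, p=6
After iteration 4: c=8, p=7
c >= 8 now holds, so the loop exits after 4 iterations.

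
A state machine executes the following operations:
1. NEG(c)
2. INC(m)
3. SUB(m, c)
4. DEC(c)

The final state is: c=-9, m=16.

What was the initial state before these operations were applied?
c=8, m=7

Working backwards:
Final state: c=-9, m=16
Before step 4 (DEC(c)): c=-8, m=16
Before step 3 (SUB(m, c)): c=-8, m=8
Before step 2 (INC(m)): c=-8, m=7
Before step 1 (NEG(c)): c=8, m=7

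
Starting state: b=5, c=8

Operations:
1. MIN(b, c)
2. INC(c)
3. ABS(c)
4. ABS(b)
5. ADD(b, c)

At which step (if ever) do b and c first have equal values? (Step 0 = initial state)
Never

b and c never become equal during execution.

Comparing values at each step:
Initial: b=5, c=8
After step 1: b=5, c=8
After step 2: b=5, c=9
After step 3: b=5, c=9
After step 4: b=5, c=9
After step 5: b=14, c=9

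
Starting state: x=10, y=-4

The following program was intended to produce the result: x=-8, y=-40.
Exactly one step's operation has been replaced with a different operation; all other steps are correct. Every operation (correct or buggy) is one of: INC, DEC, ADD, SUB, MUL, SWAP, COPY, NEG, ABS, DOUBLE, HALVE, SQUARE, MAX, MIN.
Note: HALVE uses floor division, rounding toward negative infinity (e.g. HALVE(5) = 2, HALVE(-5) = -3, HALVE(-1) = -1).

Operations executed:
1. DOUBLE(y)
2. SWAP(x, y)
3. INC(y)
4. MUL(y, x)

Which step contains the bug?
Step 3

Trace with buggy code:
Initial: x=10, y=-4
After step 1: x=10, y=-8
After step 2: x=-8, y=10
After step 3: x=-8, y=11
After step 4: x=-8, y=-88
Actual final x=-8, y=-88 ≠ expected x=-8, y=-40.
Step 3 is the only position where a single-operation replacement can produce the expected result.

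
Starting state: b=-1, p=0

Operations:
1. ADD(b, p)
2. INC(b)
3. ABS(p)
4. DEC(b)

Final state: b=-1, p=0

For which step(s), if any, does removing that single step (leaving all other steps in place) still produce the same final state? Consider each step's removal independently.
Step(s) 1, 3

Testing removal of each single step:
Without step 1: final = b=-1, p=0 (same)
Without step 2: final = b=-2, p=0 (different)
Without step 3: final = b=-1, p=0 (same)
Without step 4: final = b=0, p=0 (different)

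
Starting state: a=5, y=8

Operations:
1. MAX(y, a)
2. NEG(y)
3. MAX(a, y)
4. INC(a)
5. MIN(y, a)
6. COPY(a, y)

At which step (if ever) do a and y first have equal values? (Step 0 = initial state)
Step 6

a and y first become equal after step 6.

Comparing values at each step:
Initial: a=5, y=8
After step 1: a=5, y=8
After step 2: a=5, y=-8
After step 3: a=5, y=-8
After step 4: a=6, y=-8
After step 5: a=6, y=-8
After step 6: a=-8, y=-8 ← equal!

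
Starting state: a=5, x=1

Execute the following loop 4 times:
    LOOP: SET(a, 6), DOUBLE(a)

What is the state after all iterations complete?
a=12, x=1

Iteration trace:
Start: a=5, x=1
After iteration 1: a=12, x=1
After iteration 2: a=12, x=1
After iteration 3: a=12, x=1
After iteration 4: a=12, x=1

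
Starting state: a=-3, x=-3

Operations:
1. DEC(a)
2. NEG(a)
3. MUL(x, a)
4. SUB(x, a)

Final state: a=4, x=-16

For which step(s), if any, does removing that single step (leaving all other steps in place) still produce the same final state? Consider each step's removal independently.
None - removing any single step changes the final result

Testing removal of each single step:
Without step 1: final = a=3, x=-12 (different)
Without step 2: final = a=-4, x=16 (different)
Without step 3: final = a=4, x=-7 (different)
Without step 4: final = a=4, x=-12 (different)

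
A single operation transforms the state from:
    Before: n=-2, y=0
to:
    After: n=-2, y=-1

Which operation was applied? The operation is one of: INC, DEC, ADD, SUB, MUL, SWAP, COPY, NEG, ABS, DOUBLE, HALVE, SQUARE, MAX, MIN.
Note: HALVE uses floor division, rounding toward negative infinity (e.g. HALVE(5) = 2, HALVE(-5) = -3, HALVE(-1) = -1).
DEC(y)

Analyzing the change:
Before: n=-2, y=0
After: n=-2, y=-1
Variable y changed from 0 to -1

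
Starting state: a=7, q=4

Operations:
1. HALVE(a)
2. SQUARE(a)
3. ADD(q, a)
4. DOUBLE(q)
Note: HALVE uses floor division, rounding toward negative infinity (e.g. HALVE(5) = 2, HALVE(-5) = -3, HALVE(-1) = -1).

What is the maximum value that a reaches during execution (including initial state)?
9

Values of a at each step:
Initial: a = 7
After step 1: a = 3
After step 2: a = 9 ← maximum
After step 3: a = 9
After step 4: a = 9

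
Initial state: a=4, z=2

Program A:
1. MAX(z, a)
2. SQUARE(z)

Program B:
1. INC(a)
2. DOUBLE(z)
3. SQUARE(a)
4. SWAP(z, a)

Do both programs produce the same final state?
No

Program A final state: a=4, z=16
Program B final state: a=4, z=25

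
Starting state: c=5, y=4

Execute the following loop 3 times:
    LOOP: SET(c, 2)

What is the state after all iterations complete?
c=2, y=4

Iteration trace:
Start: c=5, y=4
After iteration 1: c=2, y=4
After iteration 2: c=2, y=4
After iteration 3: c=2, y=4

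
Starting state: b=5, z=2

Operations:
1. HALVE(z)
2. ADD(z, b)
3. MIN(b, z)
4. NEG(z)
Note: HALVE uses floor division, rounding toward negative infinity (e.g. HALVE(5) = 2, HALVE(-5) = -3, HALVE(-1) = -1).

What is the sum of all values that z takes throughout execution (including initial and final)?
9

Values of z at each step:
Initial: z = 2
After step 1: z = 1
After step 2: z = 6
After step 3: z = 6
After step 4: z = -6
Sum = 2 + 1 + 6 + 6 + -6 = 9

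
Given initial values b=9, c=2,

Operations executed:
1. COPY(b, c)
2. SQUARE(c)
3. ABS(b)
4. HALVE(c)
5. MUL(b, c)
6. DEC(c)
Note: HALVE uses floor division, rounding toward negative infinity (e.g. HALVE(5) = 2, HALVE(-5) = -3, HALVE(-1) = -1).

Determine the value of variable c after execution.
c = 1

Tracing execution:
Step 1: COPY(b, c) → c = 2
Step 2: SQUARE(c) → c = 4
Step 3: ABS(b) → c = 4
Step 4: HALVE(c) → c = 2
Step 5: MUL(b, c) → c = 2
Step 6: DEC(c) → c = 1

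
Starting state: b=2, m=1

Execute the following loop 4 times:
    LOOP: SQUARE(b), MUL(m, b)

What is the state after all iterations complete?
b=65536, m=1073741824

Iteration trace:
Start: b=2, m=1
After iteration 1: b=4, m=4
After iteration 2: b=16, m=64
After iteration 3: b=256, m=16384
After iteration 4: b=65536, m=1073741824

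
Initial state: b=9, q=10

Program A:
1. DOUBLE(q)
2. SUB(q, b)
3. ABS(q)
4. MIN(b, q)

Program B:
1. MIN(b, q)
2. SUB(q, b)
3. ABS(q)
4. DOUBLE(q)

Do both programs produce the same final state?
No

Program A final state: b=9, q=11
Program B final state: b=9, q=2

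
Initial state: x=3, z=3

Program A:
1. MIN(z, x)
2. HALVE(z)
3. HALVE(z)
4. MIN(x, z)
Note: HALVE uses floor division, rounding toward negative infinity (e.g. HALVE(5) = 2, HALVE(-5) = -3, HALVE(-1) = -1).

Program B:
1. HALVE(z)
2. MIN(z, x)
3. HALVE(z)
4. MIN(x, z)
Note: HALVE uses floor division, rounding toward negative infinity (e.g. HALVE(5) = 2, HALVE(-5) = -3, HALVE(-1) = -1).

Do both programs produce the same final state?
Yes

Program A final state: x=0, z=0
Program B final state: x=0, z=0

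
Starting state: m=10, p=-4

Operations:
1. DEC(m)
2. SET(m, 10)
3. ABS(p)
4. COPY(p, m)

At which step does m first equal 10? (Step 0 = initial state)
Step 0

Tracing m:
Initial: m = 10 ← first occurrence
After step 1: m = 9
After step 2: m = 10
After step 3: m = 10
After step 4: m = 10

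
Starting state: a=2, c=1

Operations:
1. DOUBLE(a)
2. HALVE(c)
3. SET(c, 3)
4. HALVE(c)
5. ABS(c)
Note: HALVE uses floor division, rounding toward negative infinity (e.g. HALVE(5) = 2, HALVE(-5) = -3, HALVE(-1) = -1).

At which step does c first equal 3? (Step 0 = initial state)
Step 3

Tracing c:
Initial: c = 1
After step 1: c = 1
After step 2: c = 0
After step 3: c = 3 ← first occurrence
After step 4: c = 1
After step 5: c = 1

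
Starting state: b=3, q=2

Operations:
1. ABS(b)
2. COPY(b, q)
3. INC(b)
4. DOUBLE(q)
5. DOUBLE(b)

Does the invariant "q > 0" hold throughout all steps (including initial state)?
Yes

The invariant holds at every step.

State at each step:
Initial: b=3, q=2
After step 1: b=3, q=2
After step 2: b=2, q=2
After step 3: b=3, q=2
After step 4: b=3, q=4
After step 5: b=6, q=4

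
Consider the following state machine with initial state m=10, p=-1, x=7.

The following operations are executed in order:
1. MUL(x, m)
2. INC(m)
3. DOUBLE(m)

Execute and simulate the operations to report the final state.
{m: 22, p: -1, x: 70}

Step-by-step execution:
Initial: m=10, p=-1, x=7
After step 1 (MUL(x, m)): m=10, p=-1, x=70
After step 2 (INC(m)): m=11, p=-1, x=70
After step 3 (DOUBLE(m)): m=22, p=-1, x=70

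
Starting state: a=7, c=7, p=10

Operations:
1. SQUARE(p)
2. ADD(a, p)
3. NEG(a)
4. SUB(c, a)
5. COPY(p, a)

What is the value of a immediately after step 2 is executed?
a = 107

Tracing a through execution:
Initial: a = 7
After step 1 (SQUARE(p)): a = 7
After step 2 (ADD(a, p)): a = 107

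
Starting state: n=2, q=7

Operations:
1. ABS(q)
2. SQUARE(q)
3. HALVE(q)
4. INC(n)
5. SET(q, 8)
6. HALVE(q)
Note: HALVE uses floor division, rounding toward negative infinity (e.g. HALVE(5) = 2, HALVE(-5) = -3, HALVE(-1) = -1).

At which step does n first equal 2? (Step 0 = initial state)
Step 0

Tracing n:
Initial: n = 2 ← first occurrence
After step 1: n = 2
After step 2: n = 2
After step 3: n = 2
After step 4: n = 3
After step 5: n = 3
After step 6: n = 3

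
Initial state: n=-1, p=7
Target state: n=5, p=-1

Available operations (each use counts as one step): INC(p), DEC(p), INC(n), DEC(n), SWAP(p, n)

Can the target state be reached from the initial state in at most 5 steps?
Yes

Path (3 steps): DEC(p) → DEC(p) → SWAP(p, n)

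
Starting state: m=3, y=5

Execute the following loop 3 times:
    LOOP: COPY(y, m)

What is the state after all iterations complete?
m=3, y=3

Iteration trace:
Start: m=3, y=5
After iteration 1: m=3, y=3
After iteration 2: m=3, y=3
After iteration 3: m=3, y=3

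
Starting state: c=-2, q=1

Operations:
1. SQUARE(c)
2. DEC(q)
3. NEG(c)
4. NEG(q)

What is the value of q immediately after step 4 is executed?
q = 0

Tracing q through execution:
Initial: q = 1
After step 1 (SQUARE(c)): q = 1
After step 2 (DEC(q)): q = 0
After step 3 (NEG(c)): q = 0
After step 4 (NEG(q)): q = 0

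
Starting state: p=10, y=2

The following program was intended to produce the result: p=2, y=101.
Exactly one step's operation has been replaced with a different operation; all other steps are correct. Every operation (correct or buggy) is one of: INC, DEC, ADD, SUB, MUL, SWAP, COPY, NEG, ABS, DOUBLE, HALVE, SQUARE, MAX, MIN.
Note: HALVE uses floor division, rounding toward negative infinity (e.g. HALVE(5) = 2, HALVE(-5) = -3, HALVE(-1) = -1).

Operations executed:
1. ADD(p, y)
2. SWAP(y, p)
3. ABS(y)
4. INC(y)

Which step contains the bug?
Step 1

Trace with buggy code:
Initial: p=10, y=2
After step 1: p=12, y=2
After step 2: p=2, y=12
After step 3: p=2, y=12
After step 4: p=2, y=13
Actual final p=2, y=13 ≠ expected p=2, y=101.
Step 1 is the only position where a single-operation replacement can produce the expected result.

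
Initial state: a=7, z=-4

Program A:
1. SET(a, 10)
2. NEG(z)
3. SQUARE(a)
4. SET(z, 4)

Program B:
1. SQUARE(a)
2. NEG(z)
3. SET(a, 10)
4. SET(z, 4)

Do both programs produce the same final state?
No

Program A final state: a=100, z=4
Program B final state: a=10, z=4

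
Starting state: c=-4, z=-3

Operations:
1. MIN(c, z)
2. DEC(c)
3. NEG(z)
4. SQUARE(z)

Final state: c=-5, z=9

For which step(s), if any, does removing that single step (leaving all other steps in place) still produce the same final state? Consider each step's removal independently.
Step(s) 1, 3

Testing removal of each single step:
Without step 1: final = c=-5, z=9 (same)
Without step 2: final = c=-4, z=9 (different)
Without step 3: final = c=-5, z=9 (same)
Without step 4: final = c=-5, z=3 (different)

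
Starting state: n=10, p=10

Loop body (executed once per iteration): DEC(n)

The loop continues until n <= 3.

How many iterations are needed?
7

Tracing iterations:
Initial: n=10, p=10
After iteration 1: n=9, p=10
After iteration 2: n=8, p=10
After iteration 3: n=7, p=10
After iteration 4: n=6, p=10
After iteration 5: n=5, p=10
After iteration 6: n=4, p=10
After iteration 7: n=3, p=10
n <= 3 now holds, so the loop exits after 7 iterations.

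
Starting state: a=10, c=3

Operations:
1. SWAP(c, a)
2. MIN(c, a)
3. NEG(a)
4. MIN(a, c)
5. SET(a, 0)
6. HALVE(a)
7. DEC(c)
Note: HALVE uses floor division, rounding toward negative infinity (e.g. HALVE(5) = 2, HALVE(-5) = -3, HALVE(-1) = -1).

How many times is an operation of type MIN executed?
2

Counting MIN operations:
Step 2: MIN(c, a) ← MIN
Step 4: MIN(a, c) ← MIN
Total: 2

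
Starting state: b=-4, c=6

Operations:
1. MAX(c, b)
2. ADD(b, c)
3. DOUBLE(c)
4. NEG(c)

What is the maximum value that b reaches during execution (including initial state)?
2

Values of b at each step:
Initial: b = -4
After step 1: b = -4
After step 2: b = 2 ← maximum
After step 3: b = 2
After step 4: b = 2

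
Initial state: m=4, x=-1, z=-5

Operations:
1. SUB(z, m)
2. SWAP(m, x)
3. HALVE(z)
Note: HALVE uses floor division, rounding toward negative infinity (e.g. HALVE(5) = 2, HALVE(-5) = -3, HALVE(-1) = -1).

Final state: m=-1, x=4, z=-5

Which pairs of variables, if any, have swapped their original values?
(m, x)

Comparing initial and final values:
m: 4 → -1
x: -1 → 4
z: -5 → -5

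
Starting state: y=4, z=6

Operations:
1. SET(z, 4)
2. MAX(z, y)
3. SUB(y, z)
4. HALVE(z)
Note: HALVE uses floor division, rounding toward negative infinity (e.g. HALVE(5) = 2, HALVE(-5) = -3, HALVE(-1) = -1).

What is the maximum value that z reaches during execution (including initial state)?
6

Values of z at each step:
Initial: z = 6 ← maximum
After step 1: z = 4
After step 2: z = 4
After step 3: z = 4
After step 4: z = 2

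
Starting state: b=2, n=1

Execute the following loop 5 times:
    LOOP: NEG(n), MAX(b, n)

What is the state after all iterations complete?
b=2, n=-1

Iteration trace:
Start: b=2, n=1
After iteration 1: b=2, n=-1
After iteration 2: b=2, n=1
After iteration 3: b=2, n=-1
After iteration 4: b=2, n=1
After iteration 5: b=2, n=-1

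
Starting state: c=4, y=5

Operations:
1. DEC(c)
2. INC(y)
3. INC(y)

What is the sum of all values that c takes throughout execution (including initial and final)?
13

Values of c at each step:
Initial: c = 4
After step 1: c = 3
After step 2: c = 3
After step 3: c = 3
Sum = 4 + 3 + 3 + 3 = 13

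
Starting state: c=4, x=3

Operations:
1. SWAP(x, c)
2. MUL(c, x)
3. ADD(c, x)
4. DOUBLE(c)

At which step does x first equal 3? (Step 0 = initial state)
Step 0

Tracing x:
Initial: x = 3 ← first occurrence
After step 1: x = 4
After step 2: x = 4
After step 3: x = 4
After step 4: x = 4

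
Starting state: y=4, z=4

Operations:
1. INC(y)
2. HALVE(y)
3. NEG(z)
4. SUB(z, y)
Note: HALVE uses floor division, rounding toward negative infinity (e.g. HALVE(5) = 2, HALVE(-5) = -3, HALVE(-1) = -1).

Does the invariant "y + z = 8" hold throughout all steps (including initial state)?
No, violated after step 1

The invariant is violated after step 1.

State at each step:
Initial: y=4, z=4
After step 1: y=5, z=4
After step 2: y=2, z=4
After step 3: y=2, z=-4
After step 4: y=2, z=-6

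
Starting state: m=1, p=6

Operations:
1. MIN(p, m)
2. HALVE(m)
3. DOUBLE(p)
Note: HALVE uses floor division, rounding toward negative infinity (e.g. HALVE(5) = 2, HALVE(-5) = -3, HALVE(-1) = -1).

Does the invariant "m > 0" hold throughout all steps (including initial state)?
No, violated after step 2

The invariant is violated after step 2.

State at each step:
Initial: m=1, p=6
After step 1: m=1, p=1
After step 2: m=0, p=1
After step 3: m=0, p=2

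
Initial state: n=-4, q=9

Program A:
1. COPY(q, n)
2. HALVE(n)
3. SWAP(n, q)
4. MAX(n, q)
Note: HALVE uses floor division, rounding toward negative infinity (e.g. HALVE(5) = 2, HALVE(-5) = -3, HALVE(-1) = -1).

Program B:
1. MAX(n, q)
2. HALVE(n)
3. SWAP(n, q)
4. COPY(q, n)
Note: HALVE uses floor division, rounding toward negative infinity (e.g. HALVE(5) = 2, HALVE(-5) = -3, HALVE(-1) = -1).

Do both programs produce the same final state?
No

Program A final state: n=-2, q=-2
Program B final state: n=9, q=9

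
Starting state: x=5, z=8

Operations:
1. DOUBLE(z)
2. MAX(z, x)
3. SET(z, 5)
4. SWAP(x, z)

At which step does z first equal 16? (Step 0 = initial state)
Step 1

Tracing z:
Initial: z = 8
After step 1: z = 16 ← first occurrence
After step 2: z = 16
After step 3: z = 5
After step 4: z = 5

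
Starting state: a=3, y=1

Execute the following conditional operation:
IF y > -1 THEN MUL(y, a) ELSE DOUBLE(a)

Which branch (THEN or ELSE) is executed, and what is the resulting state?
Branch: THEN, Final state: a=3, y=3

Evaluating condition: y > -1
y = 1
Condition is True, so THEN branch executes
After MUL(y, a): a=3, y=3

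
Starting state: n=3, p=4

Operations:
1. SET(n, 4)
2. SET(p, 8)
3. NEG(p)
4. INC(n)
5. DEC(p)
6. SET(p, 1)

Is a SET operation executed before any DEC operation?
Yes

First SET: step 1
First DEC: step 5
Since 1 < 5, SET comes first.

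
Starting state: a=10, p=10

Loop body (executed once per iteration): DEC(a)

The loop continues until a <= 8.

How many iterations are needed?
2

Tracing iterations:
Initial: a=10, p=10
After iteration 1: a=9, p=10
After iteration 2: a=8, p=10
a <= 8 now holds, so the loop exits after 2 iterations.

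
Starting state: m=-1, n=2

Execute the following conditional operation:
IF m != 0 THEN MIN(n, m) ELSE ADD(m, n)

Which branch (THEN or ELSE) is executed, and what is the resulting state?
Branch: THEN, Final state: m=-1, n=-1

Evaluating condition: m != 0
m = -1
Condition is True, so THEN branch executes
After MIN(n, m): m=-1, n=-1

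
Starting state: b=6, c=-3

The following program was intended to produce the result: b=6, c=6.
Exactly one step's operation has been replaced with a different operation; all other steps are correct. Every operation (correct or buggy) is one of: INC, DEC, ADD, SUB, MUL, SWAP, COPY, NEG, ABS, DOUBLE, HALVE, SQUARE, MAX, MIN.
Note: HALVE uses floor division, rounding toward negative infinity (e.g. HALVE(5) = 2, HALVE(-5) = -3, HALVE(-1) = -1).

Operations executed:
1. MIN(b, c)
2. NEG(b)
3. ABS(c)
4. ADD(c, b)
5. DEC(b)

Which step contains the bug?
Step 5

Trace with buggy code:
Initial: b=6, c=-3
After step 1: b=-3, c=-3
After step 2: b=3, c=-3
After step 3: b=3, c=3
After step 4: b=3, c=6
After step 5: b=2, c=6
Actual final b=2, c=6 ≠ expected b=6, c=6.
Step 5 is the only position where a single-operation replacement can produce the expected result.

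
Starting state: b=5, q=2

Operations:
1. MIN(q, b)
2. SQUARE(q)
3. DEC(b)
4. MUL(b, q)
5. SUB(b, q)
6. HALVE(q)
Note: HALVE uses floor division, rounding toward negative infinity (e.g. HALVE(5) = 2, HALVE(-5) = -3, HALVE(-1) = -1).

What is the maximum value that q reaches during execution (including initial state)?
4

Values of q at each step:
Initial: q = 2
After step 1: q = 2
After step 2: q = 4 ← maximum
After step 3: q = 4
After step 4: q = 4
After step 5: q = 4
After step 6: q = 2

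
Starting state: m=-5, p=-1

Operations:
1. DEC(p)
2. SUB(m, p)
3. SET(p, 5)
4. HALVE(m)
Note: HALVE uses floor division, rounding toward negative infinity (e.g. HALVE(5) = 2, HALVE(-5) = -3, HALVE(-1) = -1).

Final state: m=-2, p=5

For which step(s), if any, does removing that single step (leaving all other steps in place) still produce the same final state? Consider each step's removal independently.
Step(s) 1

Testing removal of each single step:
Without step 1: final = m=-2, p=5 (same)
Without step 2: final = m=-3, p=5 (different)
Without step 3: final = m=-2, p=-2 (different)
Without step 4: final = m=-3, p=5 (different)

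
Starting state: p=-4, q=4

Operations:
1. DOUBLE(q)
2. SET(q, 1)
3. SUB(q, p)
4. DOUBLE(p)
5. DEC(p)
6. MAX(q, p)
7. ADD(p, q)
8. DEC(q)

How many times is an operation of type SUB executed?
1

Counting SUB operations:
Step 3: SUB(q, p) ← SUB
Total: 1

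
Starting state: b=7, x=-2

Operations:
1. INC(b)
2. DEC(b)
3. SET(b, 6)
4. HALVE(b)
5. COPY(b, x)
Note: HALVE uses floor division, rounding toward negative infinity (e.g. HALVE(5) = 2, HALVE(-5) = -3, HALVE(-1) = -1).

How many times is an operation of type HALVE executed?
1

Counting HALVE operations:
Step 4: HALVE(b) ← HALVE
Total: 1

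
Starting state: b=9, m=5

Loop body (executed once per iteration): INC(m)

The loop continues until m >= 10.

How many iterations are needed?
5

Tracing iterations:
Initial: b=9, m=5
After iteration 1: b=9, m=6
After iteration 2: b=9, m=7
After iteration 3: b=9, m=8
After iteration 4: b=9, m=9
After iteration 5: b=9, m=10
m >= 10 now holds, so the loop exits after 5 iterations.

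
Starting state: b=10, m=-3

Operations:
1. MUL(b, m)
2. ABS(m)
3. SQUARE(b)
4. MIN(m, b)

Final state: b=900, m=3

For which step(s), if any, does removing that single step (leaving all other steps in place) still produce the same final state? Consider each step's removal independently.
Step(s) 4

Testing removal of each single step:
Without step 1: final = b=100, m=3 (different)
Without step 2: final = b=900, m=-3 (different)
Without step 3: final = b=-30, m=-30 (different)
Without step 4: final = b=900, m=3 (same)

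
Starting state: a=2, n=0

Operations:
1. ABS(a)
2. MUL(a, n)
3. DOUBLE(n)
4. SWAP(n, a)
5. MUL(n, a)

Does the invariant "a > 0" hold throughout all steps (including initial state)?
No, violated after step 2

The invariant is violated after step 2.

State at each step:
Initial: a=2, n=0
After step 1: a=2, n=0
After step 2: a=0, n=0
After step 3: a=0, n=0
After step 4: a=0, n=0
After step 5: a=0, n=0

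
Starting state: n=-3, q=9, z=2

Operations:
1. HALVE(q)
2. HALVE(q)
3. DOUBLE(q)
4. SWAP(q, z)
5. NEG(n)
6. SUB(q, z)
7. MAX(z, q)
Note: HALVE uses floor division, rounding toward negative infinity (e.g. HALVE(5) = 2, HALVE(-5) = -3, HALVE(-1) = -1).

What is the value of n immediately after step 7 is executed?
n = 3

Tracing n through execution:
Initial: n = -3
After step 1 (HALVE(q)): n = -3
After step 2 (HALVE(q)): n = -3
After step 3 (DOUBLE(q)): n = -3
After step 4 (SWAP(q, z)): n = -3
After step 5 (NEG(n)): n = 3
After step 6 (SUB(q, z)): n = 3
After step 7 (MAX(z, q)): n = 3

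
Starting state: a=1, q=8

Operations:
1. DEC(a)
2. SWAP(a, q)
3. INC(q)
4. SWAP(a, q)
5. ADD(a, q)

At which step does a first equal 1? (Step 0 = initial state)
Step 0

Tracing a:
Initial: a = 1 ← first occurrence
After step 1: a = 0
After step 2: a = 8
After step 3: a = 8
After step 4: a = 1
After step 5: a = 9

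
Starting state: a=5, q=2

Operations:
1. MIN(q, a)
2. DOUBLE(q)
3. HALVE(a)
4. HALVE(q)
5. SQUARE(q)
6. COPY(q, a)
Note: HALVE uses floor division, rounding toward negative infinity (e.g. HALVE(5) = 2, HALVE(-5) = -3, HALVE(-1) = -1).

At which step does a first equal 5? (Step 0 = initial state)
Step 0

Tracing a:
Initial: a = 5 ← first occurrence
After step 1: a = 5
After step 2: a = 5
After step 3: a = 2
After step 4: a = 2
After step 5: a = 2
After step 6: a = 2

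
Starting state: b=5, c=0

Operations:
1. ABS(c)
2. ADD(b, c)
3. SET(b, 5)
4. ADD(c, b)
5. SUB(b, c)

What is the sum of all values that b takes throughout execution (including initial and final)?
25

Values of b at each step:
Initial: b = 5
After step 1: b = 5
After step 2: b = 5
After step 3: b = 5
After step 4: b = 5
After step 5: b = 0
Sum = 5 + 5 + 5 + 5 + 5 + 0 = 25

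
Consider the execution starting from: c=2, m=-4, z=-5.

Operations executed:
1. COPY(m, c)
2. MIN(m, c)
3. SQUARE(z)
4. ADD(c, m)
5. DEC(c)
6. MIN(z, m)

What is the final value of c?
c = 3

Tracing execution:
Step 1: COPY(m, c) → c = 2
Step 2: MIN(m, c) → c = 2
Step 3: SQUARE(z) → c = 2
Step 4: ADD(c, m) → c = 4
Step 5: DEC(c) → c = 3
Step 6: MIN(z, m) → c = 3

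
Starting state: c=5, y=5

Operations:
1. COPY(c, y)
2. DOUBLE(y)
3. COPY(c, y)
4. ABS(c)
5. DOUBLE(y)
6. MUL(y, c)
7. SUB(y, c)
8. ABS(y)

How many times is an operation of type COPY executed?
2

Counting COPY operations:
Step 1: COPY(c, y) ← COPY
Step 3: COPY(c, y) ← COPY
Total: 2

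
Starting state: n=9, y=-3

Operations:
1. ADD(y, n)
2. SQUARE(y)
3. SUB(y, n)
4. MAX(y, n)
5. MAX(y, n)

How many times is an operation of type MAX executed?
2

Counting MAX operations:
Step 4: MAX(y, n) ← MAX
Step 5: MAX(y, n) ← MAX
Total: 2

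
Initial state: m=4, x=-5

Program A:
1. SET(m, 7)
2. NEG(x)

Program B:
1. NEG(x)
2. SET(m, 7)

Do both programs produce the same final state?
Yes

Program A final state: m=7, x=5
Program B final state: m=7, x=5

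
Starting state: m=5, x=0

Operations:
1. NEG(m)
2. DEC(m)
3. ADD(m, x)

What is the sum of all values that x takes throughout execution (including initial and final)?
0

Values of x at each step:
Initial: x = 0
After step 1: x = 0
After step 2: x = 0
After step 3: x = 0
Sum = 0 + 0 + 0 + 0 = 0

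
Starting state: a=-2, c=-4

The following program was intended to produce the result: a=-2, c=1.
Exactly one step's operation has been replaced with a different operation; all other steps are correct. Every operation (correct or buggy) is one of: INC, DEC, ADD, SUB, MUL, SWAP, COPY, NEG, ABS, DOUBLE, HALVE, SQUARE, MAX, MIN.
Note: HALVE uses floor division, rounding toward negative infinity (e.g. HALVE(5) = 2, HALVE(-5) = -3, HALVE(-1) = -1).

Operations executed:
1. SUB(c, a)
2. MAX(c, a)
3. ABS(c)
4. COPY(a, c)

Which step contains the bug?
Step 4

Trace with buggy code:
Initial: a=-2, c=-4
After step 1: a=-2, c=-2
After step 2: a=-2, c=-2
After step 3: a=-2, c=2
After step 4: a=2, c=2
Actual final a=2, c=2 ≠ expected a=-2, c=1.
Step 4 is the only position where a single-operation replacement can produce the expected result.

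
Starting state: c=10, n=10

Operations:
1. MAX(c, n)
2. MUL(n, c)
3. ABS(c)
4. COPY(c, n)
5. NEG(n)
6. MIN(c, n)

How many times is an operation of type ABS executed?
1

Counting ABS operations:
Step 3: ABS(c) ← ABS
Total: 1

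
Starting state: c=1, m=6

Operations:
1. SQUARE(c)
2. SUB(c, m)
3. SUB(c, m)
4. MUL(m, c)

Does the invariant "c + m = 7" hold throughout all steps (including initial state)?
No, violated after step 2

The invariant is violated after step 2.

State at each step:
Initial: c=1, m=6
After step 1: c=1, m=6
After step 2: c=-5, m=6
After step 3: c=-11, m=6
After step 4: c=-11, m=-66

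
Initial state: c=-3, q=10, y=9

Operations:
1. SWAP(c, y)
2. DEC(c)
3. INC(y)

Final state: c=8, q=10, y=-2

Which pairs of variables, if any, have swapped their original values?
None

Comparing initial and final values:
c: -3 → 8
y: 9 → -2
q: 10 → 10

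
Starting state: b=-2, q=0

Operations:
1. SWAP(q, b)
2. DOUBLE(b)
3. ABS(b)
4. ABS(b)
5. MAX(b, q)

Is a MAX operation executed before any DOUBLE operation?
No

First MAX: step 5
First DOUBLE: step 2
Since 5 > 2, DOUBLE comes first.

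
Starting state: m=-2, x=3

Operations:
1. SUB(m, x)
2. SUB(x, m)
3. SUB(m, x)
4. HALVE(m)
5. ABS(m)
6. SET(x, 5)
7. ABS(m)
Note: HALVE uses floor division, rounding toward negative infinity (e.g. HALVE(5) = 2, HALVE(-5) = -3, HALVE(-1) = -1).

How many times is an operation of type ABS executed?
2

Counting ABS operations:
Step 5: ABS(m) ← ABS
Step 7: ABS(m) ← ABS
Total: 2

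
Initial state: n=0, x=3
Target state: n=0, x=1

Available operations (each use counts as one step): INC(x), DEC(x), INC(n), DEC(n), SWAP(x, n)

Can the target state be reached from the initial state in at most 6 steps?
Yes

Path (2 steps): DEC(x) → DEC(x)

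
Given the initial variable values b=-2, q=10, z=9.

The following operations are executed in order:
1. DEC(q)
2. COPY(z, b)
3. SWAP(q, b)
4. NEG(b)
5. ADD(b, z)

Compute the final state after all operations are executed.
{b: -11, q: -2, z: -2}

Step-by-step execution:
Initial: b=-2, q=10, z=9
After step 1 (DEC(q)): b=-2, q=9, z=9
After step 2 (COPY(z, b)): b=-2, q=9, z=-2
After step 3 (SWAP(q, b)): b=9, q=-2, z=-2
After step 4 (NEG(b)): b=-9, q=-2, z=-2
After step 5 (ADD(b, z)): b=-11, q=-2, z=-2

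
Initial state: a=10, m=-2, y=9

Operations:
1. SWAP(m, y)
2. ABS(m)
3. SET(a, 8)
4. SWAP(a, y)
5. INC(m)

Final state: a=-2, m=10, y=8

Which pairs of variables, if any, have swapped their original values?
(a, m)

Comparing initial and final values:
a: 10 → -2
y: 9 → 8
m: -2 → 10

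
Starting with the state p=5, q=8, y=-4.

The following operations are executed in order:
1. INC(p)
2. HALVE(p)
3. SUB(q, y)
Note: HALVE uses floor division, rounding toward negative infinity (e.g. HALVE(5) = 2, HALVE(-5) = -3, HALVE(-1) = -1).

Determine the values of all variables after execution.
{p: 3, q: 12, y: -4}

Step-by-step execution:
Initial: p=5, q=8, y=-4
After step 1 (INC(p)): p=6, q=8, y=-4
After step 2 (HALVE(p)): p=3, q=8, y=-4
After step 3 (SUB(q, y)): p=3, q=12, y=-4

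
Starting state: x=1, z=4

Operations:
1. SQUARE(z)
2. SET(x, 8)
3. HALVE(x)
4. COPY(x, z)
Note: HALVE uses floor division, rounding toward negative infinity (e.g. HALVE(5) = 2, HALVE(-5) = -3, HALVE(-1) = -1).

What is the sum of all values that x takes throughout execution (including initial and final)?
30

Values of x at each step:
Initial: x = 1
After step 1: x = 1
After step 2: x = 8
After step 3: x = 4
After step 4: x = 16
Sum = 1 + 1 + 8 + 4 + 16 = 30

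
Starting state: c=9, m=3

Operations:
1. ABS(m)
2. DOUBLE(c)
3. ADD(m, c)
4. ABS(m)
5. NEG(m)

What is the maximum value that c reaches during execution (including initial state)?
18

Values of c at each step:
Initial: c = 9
After step 1: c = 9
After step 2: c = 18 ← maximum
After step 3: c = 18
After step 4: c = 18
After step 5: c = 18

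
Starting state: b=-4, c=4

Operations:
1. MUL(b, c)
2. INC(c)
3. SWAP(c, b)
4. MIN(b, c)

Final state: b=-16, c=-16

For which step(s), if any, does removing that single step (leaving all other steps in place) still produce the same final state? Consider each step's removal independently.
Step(s) 2

Testing removal of each single step:
Without step 1: final = b=-4, c=-4 (different)
Without step 2: final = b=-16, c=-16 (same)
Without step 3: final = b=-16, c=5 (different)
Without step 4: final = b=5, c=-16 (different)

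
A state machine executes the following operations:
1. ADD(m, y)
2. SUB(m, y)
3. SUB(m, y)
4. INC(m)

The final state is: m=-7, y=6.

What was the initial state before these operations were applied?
m=-2, y=6

Working backwards:
Final state: m=-7, y=6
Before step 4 (INC(m)): m=-8, y=6
Before step 3 (SUB(m, y)): m=-2, y=6
Before step 2 (SUB(m, y)): m=4, y=6
Before step 1 (ADD(m, y)): m=-2, y=6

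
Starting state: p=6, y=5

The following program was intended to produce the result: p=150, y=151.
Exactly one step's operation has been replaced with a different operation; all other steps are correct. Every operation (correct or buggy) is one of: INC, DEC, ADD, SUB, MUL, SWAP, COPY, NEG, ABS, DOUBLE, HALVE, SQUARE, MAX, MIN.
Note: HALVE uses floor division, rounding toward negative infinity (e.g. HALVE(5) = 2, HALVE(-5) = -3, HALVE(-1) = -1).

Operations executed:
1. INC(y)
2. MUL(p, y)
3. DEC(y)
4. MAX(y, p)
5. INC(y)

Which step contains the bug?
Step 1

Trace with buggy code:
Initial: p=6, y=5
After step 1: p=6, y=6
After step 2: p=36, y=6
After step 3: p=36, y=5
After step 4: p=36, y=36
After step 5: p=36, y=37
Actual final p=36, y=37 ≠ expected p=150, y=151.
Step 1 is the only position where a single-operation replacement can produce the expected result.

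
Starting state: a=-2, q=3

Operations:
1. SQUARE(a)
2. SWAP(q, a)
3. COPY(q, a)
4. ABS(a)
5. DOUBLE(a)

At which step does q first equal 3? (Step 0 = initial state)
Step 0

Tracing q:
Initial: q = 3 ← first occurrence
After step 1: q = 3
After step 2: q = 4
After step 3: q = 3
After step 4: q = 3
After step 5: q = 3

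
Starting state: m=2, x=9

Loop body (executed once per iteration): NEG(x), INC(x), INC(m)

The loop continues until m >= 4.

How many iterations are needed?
2

Tracing iterations:
Initial: m=2, x=9
After iteration 1: m=3, x=-8
After iteration 2: m=4, x=9
m >= 4 now holds, so the loop exits after 2 iterations.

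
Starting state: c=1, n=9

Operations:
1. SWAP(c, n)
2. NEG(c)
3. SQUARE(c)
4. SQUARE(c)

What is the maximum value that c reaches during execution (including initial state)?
6561

Values of c at each step:
Initial: c = 1
After step 1: c = 9
After step 2: c = -9
After step 3: c = 81
After step 4: c = 6561 ← maximum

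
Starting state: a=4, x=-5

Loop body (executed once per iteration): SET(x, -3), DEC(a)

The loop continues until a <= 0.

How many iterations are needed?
4

Tracing iterations:
Initial: a=4, x=-5
After iteration 1: a=3, x=-3
After iteration 2: a=2, x=-3
After iteration 3: a=1, x=-3
After iteration 4: a=0, x=-3
a <= 0 now holds, so the loop exits after 4 iterations.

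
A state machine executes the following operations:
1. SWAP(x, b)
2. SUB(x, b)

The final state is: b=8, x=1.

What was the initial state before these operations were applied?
b=9, x=8

Working backwards:
Final state: b=8, x=1
Before step 2 (SUB(x, b)): b=8, x=9
Before step 1 (SWAP(x, b)): b=9, x=8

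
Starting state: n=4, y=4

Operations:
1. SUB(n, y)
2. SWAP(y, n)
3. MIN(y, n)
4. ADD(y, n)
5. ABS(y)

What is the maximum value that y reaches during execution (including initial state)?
4

Values of y at each step:
Initial: y = 4 ← maximum
After step 1: y = 4
After step 2: y = 0
After step 3: y = 0
After step 4: y = 4
After step 5: y = 4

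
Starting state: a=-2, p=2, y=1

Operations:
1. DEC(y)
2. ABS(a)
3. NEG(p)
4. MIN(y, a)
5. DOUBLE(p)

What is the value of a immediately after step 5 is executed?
a = 2

Tracing a through execution:
Initial: a = -2
After step 1 (DEC(y)): a = -2
After step 2 (ABS(a)): a = 2
After step 3 (NEG(p)): a = 2
After step 4 (MIN(y, a)): a = 2
After step 5 (DOUBLE(p)): a = 2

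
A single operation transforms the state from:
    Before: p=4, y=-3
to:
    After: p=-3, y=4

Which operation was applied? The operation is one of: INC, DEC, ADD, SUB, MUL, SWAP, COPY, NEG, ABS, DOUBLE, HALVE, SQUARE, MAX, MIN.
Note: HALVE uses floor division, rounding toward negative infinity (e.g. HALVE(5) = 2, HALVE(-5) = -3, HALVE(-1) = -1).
SWAP(y, p)

Analyzing the change:
Before: p=4, y=-3
After: p=-3, y=4
Variable y changed from -3 to 4
Variable p changed from 4 to -3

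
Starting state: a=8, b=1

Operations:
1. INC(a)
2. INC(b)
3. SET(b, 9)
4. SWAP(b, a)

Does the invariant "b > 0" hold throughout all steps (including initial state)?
Yes

The invariant holds at every step.

State at each step:
Initial: a=8, b=1
After step 1: a=9, b=1
After step 2: a=9, b=2
After step 3: a=9, b=9
After step 4: a=9, b=9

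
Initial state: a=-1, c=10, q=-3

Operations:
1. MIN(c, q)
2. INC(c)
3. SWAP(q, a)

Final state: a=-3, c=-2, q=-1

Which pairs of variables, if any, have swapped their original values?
(q, a)

Comparing initial and final values:
q: -3 → -1
a: -1 → -3
c: 10 → -2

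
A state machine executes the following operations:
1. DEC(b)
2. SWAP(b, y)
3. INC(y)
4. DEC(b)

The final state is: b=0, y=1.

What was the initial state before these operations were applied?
b=1, y=1

Working backwards:
Final state: b=0, y=1
Before step 4 (DEC(b)): b=1, y=1
Before step 3 (INC(y)): b=1, y=0
Before step 2 (SWAP(b, y)): b=0, y=1
Before step 1 (DEC(b)): b=1, y=1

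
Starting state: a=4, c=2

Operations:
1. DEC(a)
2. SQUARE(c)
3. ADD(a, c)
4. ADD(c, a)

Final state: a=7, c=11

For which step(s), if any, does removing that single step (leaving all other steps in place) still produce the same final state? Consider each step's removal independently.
None - removing any single step changes the final result

Testing removal of each single step:
Without step 1: final = a=8, c=12 (different)
Without step 2: final = a=5, c=7 (different)
Without step 3: final = a=3, c=7 (different)
Without step 4: final = a=7, c=4 (different)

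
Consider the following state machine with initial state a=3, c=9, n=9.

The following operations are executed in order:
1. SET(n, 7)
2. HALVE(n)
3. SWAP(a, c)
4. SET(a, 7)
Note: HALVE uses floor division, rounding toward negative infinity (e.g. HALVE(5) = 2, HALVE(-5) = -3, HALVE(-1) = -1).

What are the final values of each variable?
{a: 7, c: 3, n: 3}

Step-by-step execution:
Initial: a=3, c=9, n=9
After step 1 (SET(n, 7)): a=3, c=9, n=7
After step 2 (HALVE(n)): a=3, c=9, n=3
After step 3 (SWAP(a, c)): a=9, c=3, n=3
After step 4 (SET(a, 7)): a=7, c=3, n=3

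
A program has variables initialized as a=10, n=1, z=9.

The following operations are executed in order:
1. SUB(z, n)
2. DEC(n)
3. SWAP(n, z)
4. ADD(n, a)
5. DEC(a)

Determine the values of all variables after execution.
{a: 9, n: 18, z: 0}

Step-by-step execution:
Initial: a=10, n=1, z=9
After step 1 (SUB(z, n)): a=10, n=1, z=8
After step 2 (DEC(n)): a=10, n=0, z=8
After step 3 (SWAP(n, z)): a=10, n=8, z=0
After step 4 (ADD(n, a)): a=10, n=18, z=0
After step 5 (DEC(a)): a=9, n=18, z=0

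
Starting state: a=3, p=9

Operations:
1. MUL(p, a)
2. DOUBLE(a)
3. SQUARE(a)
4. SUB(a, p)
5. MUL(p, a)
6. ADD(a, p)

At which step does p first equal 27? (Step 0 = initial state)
Step 1

Tracing p:
Initial: p = 9
After step 1: p = 27 ← first occurrence
After step 2: p = 27
After step 3: p = 27
After step 4: p = 27
After step 5: p = 243
After step 6: p = 243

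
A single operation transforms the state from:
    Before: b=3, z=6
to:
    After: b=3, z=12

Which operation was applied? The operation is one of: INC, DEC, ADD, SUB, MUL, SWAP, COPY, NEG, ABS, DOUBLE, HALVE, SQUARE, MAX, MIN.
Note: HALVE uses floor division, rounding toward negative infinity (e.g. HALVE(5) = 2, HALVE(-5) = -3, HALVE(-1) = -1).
DOUBLE(z)

Analyzing the change:
Before: b=3, z=6
After: b=3, z=12
Variable z changed from 6 to 12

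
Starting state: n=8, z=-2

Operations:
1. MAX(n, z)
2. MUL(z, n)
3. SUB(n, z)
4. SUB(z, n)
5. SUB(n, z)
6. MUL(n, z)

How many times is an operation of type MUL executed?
2

Counting MUL operations:
Step 2: MUL(z, n) ← MUL
Step 6: MUL(n, z) ← MUL
Total: 2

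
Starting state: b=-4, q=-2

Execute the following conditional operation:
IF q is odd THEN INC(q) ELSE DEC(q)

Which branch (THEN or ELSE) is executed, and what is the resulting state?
Branch: ELSE, Final state: b=-4, q=-3

Evaluating condition: q is odd
Condition is False, so ELSE branch executes
After DEC(q): b=-4, q=-3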